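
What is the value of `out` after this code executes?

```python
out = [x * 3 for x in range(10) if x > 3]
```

Let's trace through this code step by step.

Initialize: out = [x * 3 for x in range(10) if x > 3]

After execution: out = [12, 15, 18, 21, 24, 27]
[12, 15, 18, 21, 24, 27]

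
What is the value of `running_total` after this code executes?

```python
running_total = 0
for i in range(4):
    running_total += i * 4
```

Let's trace through this code step by step.

Initialize: running_total = 0
Entering loop: for i in range(4):

After execution: running_total = 24
24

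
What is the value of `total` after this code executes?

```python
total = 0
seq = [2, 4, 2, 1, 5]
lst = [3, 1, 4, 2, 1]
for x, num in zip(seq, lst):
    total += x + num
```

Let's trace through this code step by step.

Initialize: total = 0
Initialize: seq = [2, 4, 2, 1, 5]
Initialize: lst = [3, 1, 4, 2, 1]
Entering loop: for x, num in zip(seq, lst):

After execution: total = 25
25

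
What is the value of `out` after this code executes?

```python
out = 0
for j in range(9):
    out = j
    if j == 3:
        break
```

Let's trace through this code step by step.

Initialize: out = 0
Entering loop: for j in range(9):

After execution: out = 3
3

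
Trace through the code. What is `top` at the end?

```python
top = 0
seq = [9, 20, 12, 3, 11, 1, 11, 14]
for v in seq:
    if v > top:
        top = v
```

Let's trace through this code step by step.

Initialize: top = 0
Initialize: seq = [9, 20, 12, 3, 11, 1, 11, 14]
Entering loop: for v in seq:

After execution: top = 20
20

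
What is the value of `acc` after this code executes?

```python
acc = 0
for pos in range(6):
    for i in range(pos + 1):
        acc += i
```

Let's trace through this code step by step.

Initialize: acc = 0
Entering loop: for pos in range(6):

After execution: acc = 35
35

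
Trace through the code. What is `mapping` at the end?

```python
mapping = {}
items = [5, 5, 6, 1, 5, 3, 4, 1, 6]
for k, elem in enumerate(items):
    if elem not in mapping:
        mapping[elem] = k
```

Let's trace through this code step by step.

Initialize: mapping = {}
Initialize: items = [5, 5, 6, 1, 5, 3, 4, 1, 6]
Entering loop: for k, elem in enumerate(items):

After execution: mapping = {5: 0, 6: 2, 1: 3, 3: 5, 4: 6}
{5: 0, 6: 2, 1: 3, 3: 5, 4: 6}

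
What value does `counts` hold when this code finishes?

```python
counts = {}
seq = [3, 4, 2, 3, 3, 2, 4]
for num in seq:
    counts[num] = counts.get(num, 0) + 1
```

Let's trace through this code step by step.

Initialize: counts = {}
Initialize: seq = [3, 4, 2, 3, 3, 2, 4]
Entering loop: for num in seq:

After execution: counts = {3: 3, 4: 2, 2: 2}
{3: 3, 4: 2, 2: 2}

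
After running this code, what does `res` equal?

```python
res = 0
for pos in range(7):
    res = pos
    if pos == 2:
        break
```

Let's trace through this code step by step.

Initialize: res = 0
Entering loop: for pos in range(7):

After execution: res = 2
2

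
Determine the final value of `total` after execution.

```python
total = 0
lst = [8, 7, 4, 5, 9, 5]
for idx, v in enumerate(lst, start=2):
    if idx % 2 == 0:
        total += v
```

Let's trace through this code step by step.

Initialize: total = 0
Initialize: lst = [8, 7, 4, 5, 9, 5]
Entering loop: for idx, v in enumerate(lst, start=2):

After execution: total = 21
21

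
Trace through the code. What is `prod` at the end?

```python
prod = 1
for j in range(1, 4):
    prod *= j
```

Let's trace through this code step by step.

Initialize: prod = 1
Entering loop: for j in range(1, 4):

After execution: prod = 6
6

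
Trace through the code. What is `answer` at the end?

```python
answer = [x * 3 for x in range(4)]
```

Let's trace through this code step by step.

Initialize: answer = [x * 3 for x in range(4)]

After execution: answer = [0, 3, 6, 9]
[0, 3, 6, 9]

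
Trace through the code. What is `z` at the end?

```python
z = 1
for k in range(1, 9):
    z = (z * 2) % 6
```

Let's trace through this code step by step.

Initialize: z = 1
Entering loop: for k in range(1, 9):

After execution: z = 4
4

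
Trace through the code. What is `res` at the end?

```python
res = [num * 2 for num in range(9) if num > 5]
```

Let's trace through this code step by step.

Initialize: res = [num * 2 for num in range(9) if num > 5]

After execution: res = [12, 14, 16]
[12, 14, 16]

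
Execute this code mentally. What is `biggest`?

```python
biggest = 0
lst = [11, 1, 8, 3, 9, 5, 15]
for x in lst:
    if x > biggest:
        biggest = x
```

Let's trace through this code step by step.

Initialize: biggest = 0
Initialize: lst = [11, 1, 8, 3, 9, 5, 15]
Entering loop: for x in lst:

After execution: biggest = 15
15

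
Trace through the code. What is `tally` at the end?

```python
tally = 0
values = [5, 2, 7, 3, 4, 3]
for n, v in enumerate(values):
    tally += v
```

Let's trace through this code step by step.

Initialize: tally = 0
Initialize: values = [5, 2, 7, 3, 4, 3]
Entering loop: for n, v in enumerate(values):

After execution: tally = 24
24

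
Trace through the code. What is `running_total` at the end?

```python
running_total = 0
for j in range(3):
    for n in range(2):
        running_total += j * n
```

Let's trace through this code step by step.

Initialize: running_total = 0
Entering loop: for j in range(3):

After execution: running_total = 3
3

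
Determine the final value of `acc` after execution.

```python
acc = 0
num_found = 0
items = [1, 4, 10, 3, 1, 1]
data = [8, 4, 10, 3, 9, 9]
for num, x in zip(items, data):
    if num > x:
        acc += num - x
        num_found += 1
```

Let's trace through this code step by step.

Initialize: acc = 0
Initialize: num_found = 0
Initialize: items = [1, 4, 10, 3, 1, 1]
Initialize: data = [8, 4, 10, 3, 9, 9]
Entering loop: for num, x in zip(items, data):

After execution: acc = 0
0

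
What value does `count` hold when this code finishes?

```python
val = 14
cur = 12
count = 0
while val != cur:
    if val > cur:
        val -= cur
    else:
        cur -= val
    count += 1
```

Let's trace through this code step by step.

Initialize: val = 14
Initialize: cur = 12
Initialize: count = 0
Entering loop: while val != cur:

After execution: count = 6
6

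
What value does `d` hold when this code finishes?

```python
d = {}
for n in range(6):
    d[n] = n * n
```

Let's trace through this code step by step.

Initialize: d = {}
Entering loop: for n in range(6):

After execution: d = {0: 0, 1: 1, 2: 4, 3: 9, 4: 16, 5: 25}
{0: 0, 1: 1, 2: 4, 3: 9, 4: 16, 5: 25}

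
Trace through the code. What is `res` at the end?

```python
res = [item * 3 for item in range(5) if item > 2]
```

Let's trace through this code step by step.

Initialize: res = [item * 3 for item in range(5) if item > 2]

After execution: res = [9, 12]
[9, 12]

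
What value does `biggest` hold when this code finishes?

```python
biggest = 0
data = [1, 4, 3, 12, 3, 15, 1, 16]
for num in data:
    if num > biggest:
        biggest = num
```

Let's trace through this code step by step.

Initialize: biggest = 0
Initialize: data = [1, 4, 3, 12, 3, 15, 1, 16]
Entering loop: for num in data:

After execution: biggest = 16
16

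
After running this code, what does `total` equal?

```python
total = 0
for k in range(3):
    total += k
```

Let's trace through this code step by step.

Initialize: total = 0
Entering loop: for k in range(3):

After execution: total = 3
3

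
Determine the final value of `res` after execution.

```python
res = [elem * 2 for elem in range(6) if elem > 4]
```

Let's trace through this code step by step.

Initialize: res = [elem * 2 for elem in range(6) if elem > 4]

After execution: res = [10]
[10]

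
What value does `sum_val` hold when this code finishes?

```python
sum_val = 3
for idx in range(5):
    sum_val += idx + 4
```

Let's trace through this code step by step.

Initialize: sum_val = 3
Entering loop: for idx in range(5):

After execution: sum_val = 33
33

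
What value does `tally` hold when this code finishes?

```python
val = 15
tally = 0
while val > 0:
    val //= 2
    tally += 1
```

Let's trace through this code step by step.

Initialize: val = 15
Initialize: tally = 0
Entering loop: while val > 0:

After execution: tally = 4
4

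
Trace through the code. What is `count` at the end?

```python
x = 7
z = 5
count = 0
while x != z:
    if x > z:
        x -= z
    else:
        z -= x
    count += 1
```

Let's trace through this code step by step.

Initialize: x = 7
Initialize: z = 5
Initialize: count = 0
Entering loop: while x != z:

After execution: count = 4
4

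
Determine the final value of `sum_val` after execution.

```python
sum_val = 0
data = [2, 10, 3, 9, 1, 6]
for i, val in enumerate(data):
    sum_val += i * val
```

Let's trace through this code step by step.

Initialize: sum_val = 0
Initialize: data = [2, 10, 3, 9, 1, 6]
Entering loop: for i, val in enumerate(data):

After execution: sum_val = 77
77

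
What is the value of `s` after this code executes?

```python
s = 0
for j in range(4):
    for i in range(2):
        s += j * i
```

Let's trace through this code step by step.

Initialize: s = 0
Entering loop: for j in range(4):

After execution: s = 6
6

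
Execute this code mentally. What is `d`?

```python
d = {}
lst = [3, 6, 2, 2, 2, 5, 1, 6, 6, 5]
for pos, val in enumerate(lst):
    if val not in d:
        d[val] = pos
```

Let's trace through this code step by step.

Initialize: d = {}
Initialize: lst = [3, 6, 2, 2, 2, 5, 1, 6, 6, 5]
Entering loop: for pos, val in enumerate(lst):

After execution: d = {3: 0, 6: 1, 2: 2, 5: 5, 1: 6}
{3: 0, 6: 1, 2: 2, 5: 5, 1: 6}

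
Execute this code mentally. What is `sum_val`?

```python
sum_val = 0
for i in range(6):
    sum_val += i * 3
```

Let's trace through this code step by step.

Initialize: sum_val = 0
Entering loop: for i in range(6):

After execution: sum_val = 45
45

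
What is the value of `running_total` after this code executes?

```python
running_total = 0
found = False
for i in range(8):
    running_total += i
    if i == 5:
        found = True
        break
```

Let's trace through this code step by step.

Initialize: running_total = 0
Initialize: found = False
Entering loop: for i in range(8):

After execution: running_total = 15
15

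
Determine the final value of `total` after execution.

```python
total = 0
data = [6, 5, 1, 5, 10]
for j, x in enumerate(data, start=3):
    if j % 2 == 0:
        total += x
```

Let's trace through this code step by step.

Initialize: total = 0
Initialize: data = [6, 5, 1, 5, 10]
Entering loop: for j, x in enumerate(data, start=3):

After execution: total = 10
10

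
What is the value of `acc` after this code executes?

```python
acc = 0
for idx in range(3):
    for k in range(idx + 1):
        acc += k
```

Let's trace through this code step by step.

Initialize: acc = 0
Entering loop: for idx in range(3):

After execution: acc = 4
4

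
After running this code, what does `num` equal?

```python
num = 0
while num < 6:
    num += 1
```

Let's trace through this code step by step.

Initialize: num = 0
Entering loop: while num < 6:

After execution: num = 6
6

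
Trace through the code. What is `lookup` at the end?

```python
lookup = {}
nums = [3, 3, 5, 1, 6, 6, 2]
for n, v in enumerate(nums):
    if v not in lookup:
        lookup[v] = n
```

Let's trace through this code step by step.

Initialize: lookup = {}
Initialize: nums = [3, 3, 5, 1, 6, 6, 2]
Entering loop: for n, v in enumerate(nums):

After execution: lookup = {3: 0, 5: 2, 1: 3, 6: 4, 2: 6}
{3: 0, 5: 2, 1: 3, 6: 4, 2: 6}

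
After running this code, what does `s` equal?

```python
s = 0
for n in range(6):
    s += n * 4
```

Let's trace through this code step by step.

Initialize: s = 0
Entering loop: for n in range(6):

After execution: s = 60
60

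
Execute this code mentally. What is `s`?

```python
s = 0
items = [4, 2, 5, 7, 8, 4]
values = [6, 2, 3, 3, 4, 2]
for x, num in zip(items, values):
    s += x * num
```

Let's trace through this code step by step.

Initialize: s = 0
Initialize: items = [4, 2, 5, 7, 8, 4]
Initialize: values = [6, 2, 3, 3, 4, 2]
Entering loop: for x, num in zip(items, values):

After execution: s = 104
104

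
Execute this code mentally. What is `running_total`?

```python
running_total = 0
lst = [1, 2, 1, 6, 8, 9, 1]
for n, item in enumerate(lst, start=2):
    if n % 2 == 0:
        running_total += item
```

Let's trace through this code step by step.

Initialize: running_total = 0
Initialize: lst = [1, 2, 1, 6, 8, 9, 1]
Entering loop: for n, item in enumerate(lst, start=2):

After execution: running_total = 11
11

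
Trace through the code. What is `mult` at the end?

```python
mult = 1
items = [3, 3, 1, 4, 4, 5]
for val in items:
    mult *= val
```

Let's trace through this code step by step.

Initialize: mult = 1
Initialize: items = [3, 3, 1, 4, 4, 5]
Entering loop: for val in items:

After execution: mult = 720
720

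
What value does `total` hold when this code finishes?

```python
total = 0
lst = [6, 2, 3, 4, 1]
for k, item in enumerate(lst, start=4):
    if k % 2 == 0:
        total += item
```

Let's trace through this code step by step.

Initialize: total = 0
Initialize: lst = [6, 2, 3, 4, 1]
Entering loop: for k, item in enumerate(lst, start=4):

After execution: total = 10
10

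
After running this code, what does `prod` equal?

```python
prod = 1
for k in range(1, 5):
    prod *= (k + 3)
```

Let's trace through this code step by step.

Initialize: prod = 1
Entering loop: for k in range(1, 5):

After execution: prod = 840
840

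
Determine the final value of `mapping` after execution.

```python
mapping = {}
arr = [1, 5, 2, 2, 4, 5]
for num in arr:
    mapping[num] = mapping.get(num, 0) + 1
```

Let's trace through this code step by step.

Initialize: mapping = {}
Initialize: arr = [1, 5, 2, 2, 4, 5]
Entering loop: for num in arr:

After execution: mapping = {1: 1, 5: 2, 2: 2, 4: 1}
{1: 1, 5: 2, 2: 2, 4: 1}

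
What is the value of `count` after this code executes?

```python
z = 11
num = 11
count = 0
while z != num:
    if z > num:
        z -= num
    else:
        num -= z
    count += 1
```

Let's trace through this code step by step.

Initialize: z = 11
Initialize: num = 11
Initialize: count = 0
Entering loop: while z != num:

After execution: count = 0
0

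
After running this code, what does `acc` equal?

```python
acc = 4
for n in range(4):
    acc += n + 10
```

Let's trace through this code step by step.

Initialize: acc = 4
Entering loop: for n in range(4):

After execution: acc = 50
50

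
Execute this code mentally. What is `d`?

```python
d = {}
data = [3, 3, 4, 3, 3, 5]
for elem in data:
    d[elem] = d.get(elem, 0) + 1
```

Let's trace through this code step by step.

Initialize: d = {}
Initialize: data = [3, 3, 4, 3, 3, 5]
Entering loop: for elem in data:

After execution: d = {3: 4, 4: 1, 5: 1}
{3: 4, 4: 1, 5: 1}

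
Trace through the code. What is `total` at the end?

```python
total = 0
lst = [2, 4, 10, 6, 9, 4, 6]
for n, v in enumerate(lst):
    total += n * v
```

Let's trace through this code step by step.

Initialize: total = 0
Initialize: lst = [2, 4, 10, 6, 9, 4, 6]
Entering loop: for n, v in enumerate(lst):

After execution: total = 134
134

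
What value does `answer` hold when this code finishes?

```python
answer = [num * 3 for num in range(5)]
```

Let's trace through this code step by step.

Initialize: answer = [num * 3 for num in range(5)]

After execution: answer = [0, 3, 6, 9, 12]
[0, 3, 6, 9, 12]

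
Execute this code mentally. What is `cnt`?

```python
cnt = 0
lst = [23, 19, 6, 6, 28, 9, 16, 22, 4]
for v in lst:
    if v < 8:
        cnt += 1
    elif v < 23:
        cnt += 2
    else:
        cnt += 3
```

Let's trace through this code step by step.

Initialize: cnt = 0
Initialize: lst = [23, 19, 6, 6, 28, 9, 16, 22, 4]
Entering loop: for v in lst:

After execution: cnt = 17
17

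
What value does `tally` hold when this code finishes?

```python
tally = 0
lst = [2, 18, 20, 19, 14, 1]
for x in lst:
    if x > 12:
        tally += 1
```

Let's trace through this code step by step.

Initialize: tally = 0
Initialize: lst = [2, 18, 20, 19, 14, 1]
Entering loop: for x in lst:

After execution: tally = 4
4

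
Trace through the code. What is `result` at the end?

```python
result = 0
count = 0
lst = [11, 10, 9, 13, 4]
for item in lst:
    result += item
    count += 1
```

Let's trace through this code step by step.

Initialize: result = 0
Initialize: count = 0
Initialize: lst = [11, 10, 9, 13, 4]
Entering loop: for item in lst:

After execution: result = 47
47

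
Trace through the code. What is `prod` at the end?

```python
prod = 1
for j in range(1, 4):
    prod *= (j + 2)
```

Let's trace through this code step by step.

Initialize: prod = 1
Entering loop: for j in range(1, 4):

After execution: prod = 60
60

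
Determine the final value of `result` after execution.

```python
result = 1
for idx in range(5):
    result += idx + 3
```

Let's trace through this code step by step.

Initialize: result = 1
Entering loop: for idx in range(5):

After execution: result = 26
26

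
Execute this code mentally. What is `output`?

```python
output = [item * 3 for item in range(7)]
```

Let's trace through this code step by step.

Initialize: output = [item * 3 for item in range(7)]

After execution: output = [0, 3, 6, 9, 12, 15, 18]
[0, 3, 6, 9, 12, 15, 18]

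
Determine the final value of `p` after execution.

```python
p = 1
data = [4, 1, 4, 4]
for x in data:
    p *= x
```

Let's trace through this code step by step.

Initialize: p = 1
Initialize: data = [4, 1, 4, 4]
Entering loop: for x in data:

After execution: p = 64
64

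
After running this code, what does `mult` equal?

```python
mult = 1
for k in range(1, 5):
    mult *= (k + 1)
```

Let's trace through this code step by step.

Initialize: mult = 1
Entering loop: for k in range(1, 5):

After execution: mult = 120
120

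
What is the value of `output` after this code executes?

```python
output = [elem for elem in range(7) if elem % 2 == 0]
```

Let's trace through this code step by step.

Initialize: output = [elem for elem in range(7) if elem % 2 == 0]

After execution: output = [0, 2, 4, 6]
[0, 2, 4, 6]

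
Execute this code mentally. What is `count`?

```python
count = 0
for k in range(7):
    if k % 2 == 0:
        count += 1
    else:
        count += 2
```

Let's trace through this code step by step.

Initialize: count = 0
Entering loop: for k in range(7):

After execution: count = 10
10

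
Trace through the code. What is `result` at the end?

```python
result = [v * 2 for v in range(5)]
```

Let's trace through this code step by step.

Initialize: result = [v * 2 for v in range(5)]

After execution: result = [0, 2, 4, 6, 8]
[0, 2, 4, 6, 8]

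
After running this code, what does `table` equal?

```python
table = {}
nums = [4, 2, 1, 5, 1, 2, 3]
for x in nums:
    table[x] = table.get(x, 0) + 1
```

Let's trace through this code step by step.

Initialize: table = {}
Initialize: nums = [4, 2, 1, 5, 1, 2, 3]
Entering loop: for x in nums:

After execution: table = {4: 1, 2: 2, 1: 2, 5: 1, 3: 1}
{4: 1, 2: 2, 1: 2, 5: 1, 3: 1}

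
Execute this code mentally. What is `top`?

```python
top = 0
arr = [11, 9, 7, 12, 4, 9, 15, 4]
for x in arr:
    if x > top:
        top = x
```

Let's trace through this code step by step.

Initialize: top = 0
Initialize: arr = [11, 9, 7, 12, 4, 9, 15, 4]
Entering loop: for x in arr:

After execution: top = 15
15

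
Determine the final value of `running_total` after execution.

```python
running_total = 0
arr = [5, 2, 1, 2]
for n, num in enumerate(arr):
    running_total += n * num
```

Let's trace through this code step by step.

Initialize: running_total = 0
Initialize: arr = [5, 2, 1, 2]
Entering loop: for n, num in enumerate(arr):

After execution: running_total = 10
10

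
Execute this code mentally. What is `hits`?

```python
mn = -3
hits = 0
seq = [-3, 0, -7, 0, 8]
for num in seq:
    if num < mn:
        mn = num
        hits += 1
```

Let's trace through this code step by step.

Initialize: mn = -3
Initialize: hits = 0
Initialize: seq = [-3, 0, -7, 0, 8]
Entering loop: for num in seq:

After execution: hits = 1
1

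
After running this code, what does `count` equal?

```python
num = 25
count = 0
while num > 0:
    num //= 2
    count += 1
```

Let's trace through this code step by step.

Initialize: num = 25
Initialize: count = 0
Entering loop: while num > 0:

After execution: count = 5
5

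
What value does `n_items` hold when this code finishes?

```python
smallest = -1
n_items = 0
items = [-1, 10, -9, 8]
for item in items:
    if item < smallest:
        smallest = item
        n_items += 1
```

Let's trace through this code step by step.

Initialize: smallest = -1
Initialize: n_items = 0
Initialize: items = [-1, 10, -9, 8]
Entering loop: for item in items:

After execution: n_items = 1
1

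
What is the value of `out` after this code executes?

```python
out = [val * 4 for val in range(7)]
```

Let's trace through this code step by step.

Initialize: out = [val * 4 for val in range(7)]

After execution: out = [0, 4, 8, 12, 16, 20, 24]
[0, 4, 8, 12, 16, 20, 24]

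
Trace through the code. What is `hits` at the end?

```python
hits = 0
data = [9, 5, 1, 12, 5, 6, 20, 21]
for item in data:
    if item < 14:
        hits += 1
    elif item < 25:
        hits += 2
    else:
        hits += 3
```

Let's trace through this code step by step.

Initialize: hits = 0
Initialize: data = [9, 5, 1, 12, 5, 6, 20, 21]
Entering loop: for item in data:

After execution: hits = 10
10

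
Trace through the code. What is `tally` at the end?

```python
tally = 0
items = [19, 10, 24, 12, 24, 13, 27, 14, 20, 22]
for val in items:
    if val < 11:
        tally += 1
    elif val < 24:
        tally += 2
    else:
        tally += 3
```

Let's trace through this code step by step.

Initialize: tally = 0
Initialize: items = [19, 10, 24, 12, 24, 13, 27, 14, 20, 22]
Entering loop: for val in items:

After execution: tally = 22
22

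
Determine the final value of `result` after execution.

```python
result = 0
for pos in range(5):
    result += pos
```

Let's trace through this code step by step.

Initialize: result = 0
Entering loop: for pos in range(5):

After execution: result = 10
10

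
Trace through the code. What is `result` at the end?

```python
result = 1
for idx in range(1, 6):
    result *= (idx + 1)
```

Let's trace through this code step by step.

Initialize: result = 1
Entering loop: for idx in range(1, 6):

After execution: result = 720
720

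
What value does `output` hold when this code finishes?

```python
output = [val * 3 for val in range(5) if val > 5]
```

Let's trace through this code step by step.

Initialize: output = [val * 3 for val in range(5) if val > 5]

After execution: output = []
[]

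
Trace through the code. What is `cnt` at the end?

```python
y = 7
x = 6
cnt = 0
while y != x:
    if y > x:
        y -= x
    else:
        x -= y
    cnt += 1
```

Let's trace through this code step by step.

Initialize: y = 7
Initialize: x = 6
Initialize: cnt = 0
Entering loop: while y != x:

After execution: cnt = 6
6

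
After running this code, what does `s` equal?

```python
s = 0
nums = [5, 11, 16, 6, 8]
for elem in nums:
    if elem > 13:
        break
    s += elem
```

Let's trace through this code step by step.

Initialize: s = 0
Initialize: nums = [5, 11, 16, 6, 8]
Entering loop: for elem in nums:

After execution: s = 16
16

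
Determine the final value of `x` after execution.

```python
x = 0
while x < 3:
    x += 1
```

Let's trace through this code step by step.

Initialize: x = 0
Entering loop: while x < 3:

After execution: x = 3
3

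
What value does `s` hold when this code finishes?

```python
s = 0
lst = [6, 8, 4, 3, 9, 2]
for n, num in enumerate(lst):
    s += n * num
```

Let's trace through this code step by step.

Initialize: s = 0
Initialize: lst = [6, 8, 4, 3, 9, 2]
Entering loop: for n, num in enumerate(lst):

After execution: s = 71
71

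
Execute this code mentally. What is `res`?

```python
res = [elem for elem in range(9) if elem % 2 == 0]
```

Let's trace through this code step by step.

Initialize: res = [elem for elem in range(9) if elem % 2 == 0]

After execution: res = [0, 2, 4, 6, 8]
[0, 2, 4, 6, 8]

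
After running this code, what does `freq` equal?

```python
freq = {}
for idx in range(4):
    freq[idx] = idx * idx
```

Let's trace through this code step by step.

Initialize: freq = {}
Entering loop: for idx in range(4):

After execution: freq = {0: 0, 1: 1, 2: 4, 3: 9}
{0: 0, 1: 1, 2: 4, 3: 9}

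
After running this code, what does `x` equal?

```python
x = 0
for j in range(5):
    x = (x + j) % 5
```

Let's trace through this code step by step.

Initialize: x = 0
Entering loop: for j in range(5):

After execution: x = 0
0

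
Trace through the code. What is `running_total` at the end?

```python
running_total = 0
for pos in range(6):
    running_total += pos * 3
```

Let's trace through this code step by step.

Initialize: running_total = 0
Entering loop: for pos in range(6):

After execution: running_total = 45
45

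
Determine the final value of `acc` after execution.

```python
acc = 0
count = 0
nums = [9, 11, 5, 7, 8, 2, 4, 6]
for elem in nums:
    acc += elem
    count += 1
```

Let's trace through this code step by step.

Initialize: acc = 0
Initialize: count = 0
Initialize: nums = [9, 11, 5, 7, 8, 2, 4, 6]
Entering loop: for elem in nums:

After execution: acc = 52
52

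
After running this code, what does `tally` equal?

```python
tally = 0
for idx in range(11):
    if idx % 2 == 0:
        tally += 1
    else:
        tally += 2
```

Let's trace through this code step by step.

Initialize: tally = 0
Entering loop: for idx in range(11):

After execution: tally = 16
16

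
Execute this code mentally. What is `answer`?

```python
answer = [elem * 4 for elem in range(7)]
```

Let's trace through this code step by step.

Initialize: answer = [elem * 4 for elem in range(7)]

After execution: answer = [0, 4, 8, 12, 16, 20, 24]
[0, 4, 8, 12, 16, 20, 24]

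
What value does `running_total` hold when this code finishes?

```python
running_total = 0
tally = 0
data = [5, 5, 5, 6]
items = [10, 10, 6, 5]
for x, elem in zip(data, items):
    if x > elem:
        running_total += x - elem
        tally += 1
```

Let's trace through this code step by step.

Initialize: running_total = 0
Initialize: tally = 0
Initialize: data = [5, 5, 5, 6]
Initialize: items = [10, 10, 6, 5]
Entering loop: for x, elem in zip(data, items):

After execution: running_total = 1
1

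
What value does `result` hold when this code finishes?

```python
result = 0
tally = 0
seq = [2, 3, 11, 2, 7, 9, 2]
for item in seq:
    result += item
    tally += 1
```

Let's trace through this code step by step.

Initialize: result = 0
Initialize: tally = 0
Initialize: seq = [2, 3, 11, 2, 7, 9, 2]
Entering loop: for item in seq:

After execution: result = 36
36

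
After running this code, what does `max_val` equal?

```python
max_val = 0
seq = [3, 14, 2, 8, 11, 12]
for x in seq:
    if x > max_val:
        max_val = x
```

Let's trace through this code step by step.

Initialize: max_val = 0
Initialize: seq = [3, 14, 2, 8, 11, 12]
Entering loop: for x in seq:

After execution: max_val = 14
14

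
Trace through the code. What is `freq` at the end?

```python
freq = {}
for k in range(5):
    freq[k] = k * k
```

Let's trace through this code step by step.

Initialize: freq = {}
Entering loop: for k in range(5):

After execution: freq = {0: 0, 1: 1, 2: 4, 3: 9, 4: 16}
{0: 0, 1: 1, 2: 4, 3: 9, 4: 16}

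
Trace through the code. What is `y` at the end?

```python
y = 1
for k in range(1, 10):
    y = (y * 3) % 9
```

Let's trace through this code step by step.

Initialize: y = 1
Entering loop: for k in range(1, 10):

After execution: y = 0
0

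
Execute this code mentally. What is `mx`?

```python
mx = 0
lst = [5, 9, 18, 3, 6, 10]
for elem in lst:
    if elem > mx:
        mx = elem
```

Let's trace through this code step by step.

Initialize: mx = 0
Initialize: lst = [5, 9, 18, 3, 6, 10]
Entering loop: for elem in lst:

After execution: mx = 18
18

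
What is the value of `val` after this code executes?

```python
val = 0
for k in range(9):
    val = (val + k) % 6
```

Let's trace through this code step by step.

Initialize: val = 0
Entering loop: for k in range(9):

After execution: val = 0
0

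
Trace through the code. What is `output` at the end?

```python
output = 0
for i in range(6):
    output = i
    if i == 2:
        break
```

Let's trace through this code step by step.

Initialize: output = 0
Entering loop: for i in range(6):

After execution: output = 2
2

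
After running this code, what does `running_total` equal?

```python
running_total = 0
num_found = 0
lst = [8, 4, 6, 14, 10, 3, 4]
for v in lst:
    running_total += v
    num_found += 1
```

Let's trace through this code step by step.

Initialize: running_total = 0
Initialize: num_found = 0
Initialize: lst = [8, 4, 6, 14, 10, 3, 4]
Entering loop: for v in lst:

After execution: running_total = 49
49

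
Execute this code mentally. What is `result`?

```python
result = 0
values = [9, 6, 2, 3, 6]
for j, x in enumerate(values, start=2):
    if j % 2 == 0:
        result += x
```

Let's trace through this code step by step.

Initialize: result = 0
Initialize: values = [9, 6, 2, 3, 6]
Entering loop: for j, x in enumerate(values, start=2):

After execution: result = 17
17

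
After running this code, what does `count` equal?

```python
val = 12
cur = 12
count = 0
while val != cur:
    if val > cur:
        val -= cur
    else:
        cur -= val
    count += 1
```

Let's trace through this code step by step.

Initialize: val = 12
Initialize: cur = 12
Initialize: count = 0
Entering loop: while val != cur:

After execution: count = 0
0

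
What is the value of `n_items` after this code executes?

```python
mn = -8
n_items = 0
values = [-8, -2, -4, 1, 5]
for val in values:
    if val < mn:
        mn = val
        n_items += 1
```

Let's trace through this code step by step.

Initialize: mn = -8
Initialize: n_items = 0
Initialize: values = [-8, -2, -4, 1, 5]
Entering loop: for val in values:

After execution: n_items = 0
0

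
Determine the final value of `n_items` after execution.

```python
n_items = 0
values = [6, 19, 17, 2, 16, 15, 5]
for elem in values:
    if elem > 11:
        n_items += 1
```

Let's trace through this code step by step.

Initialize: n_items = 0
Initialize: values = [6, 19, 17, 2, 16, 15, 5]
Entering loop: for elem in values:

After execution: n_items = 4
4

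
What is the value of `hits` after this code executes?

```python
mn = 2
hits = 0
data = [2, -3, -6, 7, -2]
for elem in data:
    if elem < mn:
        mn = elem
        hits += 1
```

Let's trace through this code step by step.

Initialize: mn = 2
Initialize: hits = 0
Initialize: data = [2, -3, -6, 7, -2]
Entering loop: for elem in data:

After execution: hits = 2
2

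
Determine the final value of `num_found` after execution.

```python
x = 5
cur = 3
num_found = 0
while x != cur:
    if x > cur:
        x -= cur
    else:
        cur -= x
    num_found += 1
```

Let's trace through this code step by step.

Initialize: x = 5
Initialize: cur = 3
Initialize: num_found = 0
Entering loop: while x != cur:

After execution: num_found = 3
3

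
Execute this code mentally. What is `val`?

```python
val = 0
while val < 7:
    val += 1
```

Let's trace through this code step by step.

Initialize: val = 0
Entering loop: while val < 7:

After execution: val = 7
7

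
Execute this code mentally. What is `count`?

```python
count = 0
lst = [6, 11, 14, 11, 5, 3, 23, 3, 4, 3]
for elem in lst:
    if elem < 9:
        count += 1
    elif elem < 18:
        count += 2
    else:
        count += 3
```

Let's trace through this code step by step.

Initialize: count = 0
Initialize: lst = [6, 11, 14, 11, 5, 3, 23, 3, 4, 3]
Entering loop: for elem in lst:

After execution: count = 15
15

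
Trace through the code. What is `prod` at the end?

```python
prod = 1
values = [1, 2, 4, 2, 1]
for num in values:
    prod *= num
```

Let's trace through this code step by step.

Initialize: prod = 1
Initialize: values = [1, 2, 4, 2, 1]
Entering loop: for num in values:

After execution: prod = 16
16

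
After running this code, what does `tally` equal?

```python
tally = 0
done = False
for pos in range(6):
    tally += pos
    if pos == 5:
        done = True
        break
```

Let's trace through this code step by step.

Initialize: tally = 0
Initialize: done = False
Entering loop: for pos in range(6):

After execution: tally = 15
15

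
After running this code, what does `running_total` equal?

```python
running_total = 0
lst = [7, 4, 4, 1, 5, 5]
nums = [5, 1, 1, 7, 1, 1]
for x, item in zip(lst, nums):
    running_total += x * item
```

Let's trace through this code step by step.

Initialize: running_total = 0
Initialize: lst = [7, 4, 4, 1, 5, 5]
Initialize: nums = [5, 1, 1, 7, 1, 1]
Entering loop: for x, item in zip(lst, nums):

After execution: running_total = 60
60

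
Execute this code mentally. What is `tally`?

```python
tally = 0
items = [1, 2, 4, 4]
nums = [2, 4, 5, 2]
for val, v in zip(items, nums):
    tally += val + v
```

Let's trace through this code step by step.

Initialize: tally = 0
Initialize: items = [1, 2, 4, 4]
Initialize: nums = [2, 4, 5, 2]
Entering loop: for val, v in zip(items, nums):

After execution: tally = 24
24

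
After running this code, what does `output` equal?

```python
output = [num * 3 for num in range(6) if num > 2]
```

Let's trace through this code step by step.

Initialize: output = [num * 3 for num in range(6) if num > 2]

After execution: output = [9, 12, 15]
[9, 12, 15]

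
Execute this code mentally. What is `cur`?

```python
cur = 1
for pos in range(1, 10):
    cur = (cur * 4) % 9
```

Let's trace through this code step by step.

Initialize: cur = 1
Entering loop: for pos in range(1, 10):

After execution: cur = 1
1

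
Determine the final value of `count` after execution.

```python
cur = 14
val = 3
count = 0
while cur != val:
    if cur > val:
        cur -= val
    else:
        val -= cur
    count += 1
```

Let's trace through this code step by step.

Initialize: cur = 14
Initialize: val = 3
Initialize: count = 0
Entering loop: while cur != val:

After execution: count = 6
6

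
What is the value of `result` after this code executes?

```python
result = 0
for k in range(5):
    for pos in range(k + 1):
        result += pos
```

Let's trace through this code step by step.

Initialize: result = 0
Entering loop: for k in range(5):

After execution: result = 20
20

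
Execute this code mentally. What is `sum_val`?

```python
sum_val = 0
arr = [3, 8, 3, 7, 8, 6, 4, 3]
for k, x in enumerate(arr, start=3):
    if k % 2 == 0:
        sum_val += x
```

Let's trace through this code step by step.

Initialize: sum_val = 0
Initialize: arr = [3, 8, 3, 7, 8, 6, 4, 3]
Entering loop: for k, x in enumerate(arr, start=3):

After execution: sum_val = 24
24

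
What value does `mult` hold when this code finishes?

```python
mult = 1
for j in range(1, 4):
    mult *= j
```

Let's trace through this code step by step.

Initialize: mult = 1
Entering loop: for j in range(1, 4):

After execution: mult = 6
6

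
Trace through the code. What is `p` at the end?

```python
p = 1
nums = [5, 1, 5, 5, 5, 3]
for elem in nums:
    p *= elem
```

Let's trace through this code step by step.

Initialize: p = 1
Initialize: nums = [5, 1, 5, 5, 5, 3]
Entering loop: for elem in nums:

After execution: p = 1875
1875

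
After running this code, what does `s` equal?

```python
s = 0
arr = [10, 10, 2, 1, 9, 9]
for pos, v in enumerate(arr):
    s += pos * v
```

Let's trace through this code step by step.

Initialize: s = 0
Initialize: arr = [10, 10, 2, 1, 9, 9]
Entering loop: for pos, v in enumerate(arr):

After execution: s = 98
98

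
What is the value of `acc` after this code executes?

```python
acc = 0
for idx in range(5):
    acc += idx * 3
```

Let's trace through this code step by step.

Initialize: acc = 0
Entering loop: for idx in range(5):

After execution: acc = 30
30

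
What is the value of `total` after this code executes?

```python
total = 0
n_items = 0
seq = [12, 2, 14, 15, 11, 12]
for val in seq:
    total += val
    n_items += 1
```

Let's trace through this code step by step.

Initialize: total = 0
Initialize: n_items = 0
Initialize: seq = [12, 2, 14, 15, 11, 12]
Entering loop: for val in seq:

After execution: total = 66
66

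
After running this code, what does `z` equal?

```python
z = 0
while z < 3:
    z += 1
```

Let's trace through this code step by step.

Initialize: z = 0
Entering loop: while z < 3:

After execution: z = 3
3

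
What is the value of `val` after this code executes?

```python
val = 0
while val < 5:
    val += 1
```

Let's trace through this code step by step.

Initialize: val = 0
Entering loop: while val < 5:

After execution: val = 5
5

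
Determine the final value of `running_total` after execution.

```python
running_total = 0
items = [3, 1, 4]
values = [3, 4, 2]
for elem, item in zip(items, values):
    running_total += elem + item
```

Let's trace through this code step by step.

Initialize: running_total = 0
Initialize: items = [3, 1, 4]
Initialize: values = [3, 4, 2]
Entering loop: for elem, item in zip(items, values):

After execution: running_total = 17
17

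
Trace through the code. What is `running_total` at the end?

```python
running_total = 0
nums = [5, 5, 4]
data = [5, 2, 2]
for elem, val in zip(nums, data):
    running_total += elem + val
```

Let's trace through this code step by step.

Initialize: running_total = 0
Initialize: nums = [5, 5, 4]
Initialize: data = [5, 2, 2]
Entering loop: for elem, val in zip(nums, data):

After execution: running_total = 23
23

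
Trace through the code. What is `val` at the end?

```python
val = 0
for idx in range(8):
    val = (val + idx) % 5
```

Let's trace through this code step by step.

Initialize: val = 0
Entering loop: for idx in range(8):

After execution: val = 3
3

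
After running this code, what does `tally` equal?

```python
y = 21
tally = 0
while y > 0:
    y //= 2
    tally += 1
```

Let's trace through this code step by step.

Initialize: y = 21
Initialize: tally = 0
Entering loop: while y > 0:

After execution: tally = 5
5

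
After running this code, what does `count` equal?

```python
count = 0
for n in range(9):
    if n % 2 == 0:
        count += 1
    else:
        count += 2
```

Let's trace through this code step by step.

Initialize: count = 0
Entering loop: for n in range(9):

After execution: count = 13
13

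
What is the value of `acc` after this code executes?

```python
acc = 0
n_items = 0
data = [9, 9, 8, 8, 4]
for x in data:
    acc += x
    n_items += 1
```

Let's trace through this code step by step.

Initialize: acc = 0
Initialize: n_items = 0
Initialize: data = [9, 9, 8, 8, 4]
Entering loop: for x in data:

After execution: acc = 38
38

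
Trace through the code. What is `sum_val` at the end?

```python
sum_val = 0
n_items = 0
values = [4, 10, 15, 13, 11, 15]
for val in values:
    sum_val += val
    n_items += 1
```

Let's trace through this code step by step.

Initialize: sum_val = 0
Initialize: n_items = 0
Initialize: values = [4, 10, 15, 13, 11, 15]
Entering loop: for val in values:

After execution: sum_val = 68
68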